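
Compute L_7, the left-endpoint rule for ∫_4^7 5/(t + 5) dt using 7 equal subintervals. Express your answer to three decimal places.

1.469

Δt = (7 − 4)/7 = 3/7.
Left endpoints: 4, 31/7, 34/7, 37/7, 40/7, 43/7, 46/7.
f(4) = 5/9, f(31/7) = 35/66, f(34/7) = 35/69, f(37/7) = 35/72, f(40/7) = 7/15, f(43/7) = 35/78, f(46/7) = 35/81.
Sum = Δt · [f(4) + f(31/7) + f(34/7) + ...].
Sum ≈ 1.469.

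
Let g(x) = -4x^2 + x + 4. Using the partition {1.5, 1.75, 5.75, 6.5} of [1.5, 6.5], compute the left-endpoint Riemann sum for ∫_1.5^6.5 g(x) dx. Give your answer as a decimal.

-118.75

Subinterval widths: 0.25, 4, 0.75.
Left endpoints: 1.5, 1.75, 5.75.
g(1.5) = -3.5, g(1.75) = -6.5, g(5.75) = -122.5.
Sum = Σ Δx_i · g(x_i).
Sum = -118.75.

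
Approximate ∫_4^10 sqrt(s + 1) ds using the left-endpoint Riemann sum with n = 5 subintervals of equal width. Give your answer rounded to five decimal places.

16.21130

Δs = (10 − 4)/5 = 1.2.
Left endpoints: 4, 5.2, 6.4, 7.6, 8.8.
f(4) ≈ 2.23607, f(5.2) ≈ 2.48998, f(6.4) ≈ 2.72029, f(7.6) ≈ 2.93258, f(8.8) ≈ 3.13050.
Sum = Δs · [f(4) + f(5.2) + f(6.4) + f(7.6) + f(8.8)].
Sum ≈ 16.21130.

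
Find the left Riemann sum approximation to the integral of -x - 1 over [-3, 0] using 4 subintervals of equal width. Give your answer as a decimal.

Δx = (0 − (-3))/4 = 0.75.
Left endpoints: -3, -2.25, -1.5, -0.75.
f(-3) = 2, f(-2.25) = 1.25, f(-1.5) = 0.5, f(-0.75) = -0.25.
Sum = Δx · [f(-3) + f(-2.25) + f(-1.5) + f(-0.75)].
Sum = 2.625.

2.625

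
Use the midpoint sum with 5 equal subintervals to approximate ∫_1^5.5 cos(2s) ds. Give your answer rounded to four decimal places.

Δs = (5.5 − 1)/5 = 0.9.
Midpoints: 1.45, 2.35, 3.25, 4.15, 5.05.
f(1.45) ≈ -0.9710, f(2.35) ≈ -0.0124, f(3.25) ≈ 0.9766, f(4.15) ≈ -0.4314, f(5.05) ≈ -0.7806.
Sum = Δs · [f(1.45) + f(2.35) + f(3.25) + f(4.15) + f(5.05)].
Sum ≈ -1.0968.

-1.0968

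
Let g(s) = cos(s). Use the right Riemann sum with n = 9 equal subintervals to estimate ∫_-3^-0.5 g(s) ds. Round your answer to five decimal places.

-0.07674

Δs = (-0.5 − (-3))/9 = 5/18.
Right endpoints: -49/18, -22/9, -13/6, -17/9, -29/18, -4/3, -19/18, -7/9, -0.5.
g(-49/18) ≈ -0.91335, g(-22/9) ≈ -0.76668, g(-13/6) ≈ -0.56123, g(-17/9) ≈ -0.31276, g(-29/18) ≈ -0.04030, g(-4/3) ≈ 0.23524, g(-19/18) ≈ 0.49274, g(-7/9) ≈ 0.71247, g(-0.5) ≈ 0.87758.
Sum = Δs · [g(-49/18) + g(-22/9) + g(-13/6) + ...].
Sum ≈ -0.07674.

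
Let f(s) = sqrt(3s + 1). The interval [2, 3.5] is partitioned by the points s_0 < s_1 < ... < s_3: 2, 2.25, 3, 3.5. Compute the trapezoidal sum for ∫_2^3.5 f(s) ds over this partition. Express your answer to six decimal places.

Subinterval widths: 0.25, 0.75, 0.5.
f(2) ≈ 2.645751, f(2.25) ≈ 2.783882, f(3) ≈ 3.162278, f(3.5) ≈ 3.391165.
On each subinterval the trapezoid contributes (Δs_i/2)·[f(s_{i-1}) + f(s_i)].
Sum ≈ 4.546875.

4.546875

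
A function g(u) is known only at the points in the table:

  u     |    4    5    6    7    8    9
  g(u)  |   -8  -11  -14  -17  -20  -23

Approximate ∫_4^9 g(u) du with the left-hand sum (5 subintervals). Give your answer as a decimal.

-70

Δu = 1.
Sum = 1·[(-8) + (-11) + (-14) + (-17) + (-20)] = -70.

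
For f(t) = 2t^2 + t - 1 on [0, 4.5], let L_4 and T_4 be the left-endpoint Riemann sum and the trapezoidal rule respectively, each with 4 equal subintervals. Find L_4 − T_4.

-25.3125

L_4 = 42.9609375.
T_4 = 68.2734375.
L_4 − T_4 = -25.3125.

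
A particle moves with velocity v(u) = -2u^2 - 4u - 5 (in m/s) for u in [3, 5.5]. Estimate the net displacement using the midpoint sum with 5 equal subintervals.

-147.8125

Δu = (5.5 − 3)/5 = 0.5.
Midpoints: 3.25, 3.75, 4.25, 4.75, 5.25.
v(3.25) = -39.125, v(3.75) = -48.125, v(4.25) = -58.125, v(4.75) = -69.125, v(5.25) = -81.125.
Sum = Δu · [v(3.25) + v(3.75) + v(4.25) + v(4.75) + v(5.25)].
Sum = -147.8125.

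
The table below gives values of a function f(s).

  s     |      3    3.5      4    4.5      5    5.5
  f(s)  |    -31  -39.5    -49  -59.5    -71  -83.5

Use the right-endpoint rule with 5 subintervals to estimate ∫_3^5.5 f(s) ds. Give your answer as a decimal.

-151.25

Δs = 0.5.
Sum = 0.5·[(-39.5) + (-49) + (-59.5) + (-71) + (-83.5)] = -151.25.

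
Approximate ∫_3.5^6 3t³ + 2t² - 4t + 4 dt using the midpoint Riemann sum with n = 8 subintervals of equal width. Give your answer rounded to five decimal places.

936.45935

Δt = (6 − 3.5)/8 = 0.3125.
Midpoints: 3.65625, 3.96875, 4.28125, 4.59375, 4.90625, 5.21875, 5.53125, 5.84375.
f(3.65625) = 5332775/32768, f(3.96875) = 6788285/32768, f(4.28125) = 8485195/32768, f(4.59375) = 10441505/32768, f(4.90625) = 12675215/32768, f(5.21875) = 15204325/32768, f(5.53125) = 18046835/32768, f(5.84375) = 21220745/32768.
Sum = Δt · [f(3.65625) + f(3.96875) + f(4.28125) + ...].
Sum ≈ 936.45935.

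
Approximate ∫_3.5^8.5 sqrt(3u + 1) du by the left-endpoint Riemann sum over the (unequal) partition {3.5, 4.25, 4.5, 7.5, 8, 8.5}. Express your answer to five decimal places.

Subinterval widths: 0.75, 0.25, 3, 0.5, 0.5.
Left endpoints: 3.5, 4.25, 4.5, 7.5, 8.
f(3.5) ≈ 3.39116, f(4.25) ≈ 3.70810, f(4.5) ≈ 3.80789, f(7.5) ≈ 4.84768, f(8) ≈ 5.00000.
Sum = Σ Δu_i · f(u_i).
Sum ≈ 19.81790.

19.81790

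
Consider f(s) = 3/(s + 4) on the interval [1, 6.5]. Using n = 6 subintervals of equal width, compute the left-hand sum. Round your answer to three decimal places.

2.376

Δs = (6.5 − 1)/6 = 11/12.
Left endpoints: 1, 23/12, 17/6, 3.75, 14/3, 67/12.
f(1) = 0.6, f(23/12) = 36/71, f(17/6) = 18/41, f(3.75) = 12/31, f(14/3) = 9/26, f(67/12) = 36/115.
Sum = Δs · [f(1) + f(23/12) + f(17/6) + ...].
Sum ≈ 2.376.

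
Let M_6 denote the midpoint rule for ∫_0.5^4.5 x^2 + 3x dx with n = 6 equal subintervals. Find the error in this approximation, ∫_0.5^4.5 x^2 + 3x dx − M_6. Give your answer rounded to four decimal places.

Exact integral: ∫_0.5^4.5 f(x) dx ≈ 60.333333.
M_6 ≈ 60.185185.
Error ≈ 60.333333 − 60.185185 ≈ 0.1481.

0.1481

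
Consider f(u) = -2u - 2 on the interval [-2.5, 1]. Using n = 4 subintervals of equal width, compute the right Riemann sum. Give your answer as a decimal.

Δu = (1 − (-2.5))/4 = 0.875.
Right endpoints: -1.625, -0.75, 0.125, 1.
f(-1.625) = 1.25, f(-0.75) = -0.5, f(0.125) = -2.25, f(1) = -4.
Sum = Δu · [f(-1.625) + f(-0.75) + f(0.125) + f(1)].
Sum = -4.8125.

-4.8125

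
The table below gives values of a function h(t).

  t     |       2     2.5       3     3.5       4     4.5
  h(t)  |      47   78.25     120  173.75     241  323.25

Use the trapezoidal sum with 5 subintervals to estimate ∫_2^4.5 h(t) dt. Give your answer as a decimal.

Δt = 0.5.
T_5 = (0.5/2)·[47 + 2·78.25 + 2·120 + 2·173.75 + 2·241 + 323.25] = 399.0625.

399.0625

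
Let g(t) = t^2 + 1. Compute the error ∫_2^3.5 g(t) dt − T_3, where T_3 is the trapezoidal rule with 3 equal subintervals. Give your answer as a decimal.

-0.0625

Exact integral: ∫_2^3.5 g(t) dt = 13.125.
T_3 = 13.1875.
Error = 13.125 − 13.1875 = -0.0625.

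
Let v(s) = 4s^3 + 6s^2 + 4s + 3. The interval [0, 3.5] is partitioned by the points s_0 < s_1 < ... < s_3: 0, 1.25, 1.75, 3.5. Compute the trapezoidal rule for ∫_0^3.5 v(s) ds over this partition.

Subinterval widths: 1.25, 0.5, 1.75.
v(0) = 3, v(1.25) = 25.1875, v(1.75) = 49.8125, v(3.5) = 262.
On each subinterval the trapezoid contributes (Δs_i/2)·[v(s_{i-1}) + v(s_i)].
Sum = 309.203125.

309.203125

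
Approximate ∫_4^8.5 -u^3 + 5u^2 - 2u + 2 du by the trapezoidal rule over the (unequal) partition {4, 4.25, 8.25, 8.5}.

-518.12890625

Subinterval widths: 0.25, 4, 0.25.
f(4) = 10, f(4.25) = 7.046875, f(8.25) = -235.703125, f(8.5) = -267.875.
On each subinterval the trapezoid contributes (Δu_i/2)·[f(u_{i-1}) + f(u_i)].
Sum = -518.12890625.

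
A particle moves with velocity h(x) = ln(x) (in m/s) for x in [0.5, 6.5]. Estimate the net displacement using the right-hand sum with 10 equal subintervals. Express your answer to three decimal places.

Δx = (6.5 − 0.5)/10 = 0.6.
Right endpoints: 1.1, 1.7, 2.3, 2.9, 3.5, 4.1, 4.7, 5.3, 5.9, 6.5.
h(1.1) ≈ 0.095, h(1.7) ≈ 0.531, h(2.3) ≈ 0.833, h(2.9) ≈ 1.065, h(3.5) ≈ 1.253, h(4.1) ≈ 1.411, h(4.7) ≈ 1.548, h(5.3) ≈ 1.668, h(5.9) ≈ 1.775, h(6.5) ≈ 1.872.
Sum = Δx · [h(1.1) + h(1.7) + h(2.3) + ...].
Sum ≈ 7.230.

7.230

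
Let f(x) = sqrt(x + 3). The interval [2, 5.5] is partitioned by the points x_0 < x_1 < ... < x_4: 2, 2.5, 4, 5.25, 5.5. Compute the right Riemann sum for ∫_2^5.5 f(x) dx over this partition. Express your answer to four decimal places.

Subinterval widths: 0.5, 1.5, 1.25, 0.25.
Right endpoints: 2.5, 4, 5.25, 5.5.
f(2.5) ≈ 2.3452, f(4) ≈ 2.6458, f(5.25) ≈ 2.8723, f(5.5) ≈ 2.9155.
Sum = Σ Δx_i · f(x_i).
Sum ≈ 9.4605.

9.4605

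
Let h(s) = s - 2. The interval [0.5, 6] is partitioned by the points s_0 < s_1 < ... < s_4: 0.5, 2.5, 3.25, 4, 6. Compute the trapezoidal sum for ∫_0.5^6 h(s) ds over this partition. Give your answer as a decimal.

Subinterval widths: 2, 0.75, 0.75, 2.
h(0.5) = -1.5, h(2.5) = 0.5, h(3.25) = 1.25, h(4) = 2, h(6) = 4.
On each subinterval the trapezoid contributes (Δs_i/2)·[h(s_{i-1}) + h(s_i)].
Sum = 6.875.

6.875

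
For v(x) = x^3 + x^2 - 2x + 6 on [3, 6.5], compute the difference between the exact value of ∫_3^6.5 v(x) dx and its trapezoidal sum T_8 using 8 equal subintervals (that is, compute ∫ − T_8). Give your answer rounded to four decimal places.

-1.7027

Exact integral: ∫_3^6.5 v(x) dx ≈ 496.307292.
T_8 ≈ 498.010010.
Error ≈ 496.307292 − 498.010010 ≈ -1.7027.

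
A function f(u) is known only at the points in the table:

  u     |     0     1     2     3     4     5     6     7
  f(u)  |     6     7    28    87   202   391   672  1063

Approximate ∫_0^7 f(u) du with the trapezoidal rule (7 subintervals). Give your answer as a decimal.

1921.5

Δu = 1.
T_7 = (1/2)·[6 + 2·7 + 2·28 + 2·87 + 2·202 + 2·391 + 2·672 + 1063] = 1921.5.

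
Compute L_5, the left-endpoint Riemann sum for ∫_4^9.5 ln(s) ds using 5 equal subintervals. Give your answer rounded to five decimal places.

9.85181

Δs = (9.5 − 4)/5 = 1.1.
Left endpoints: 4, 5.1, 6.2, 7.3, 8.4.
f(4) ≈ 1.38629, f(5.1) ≈ 1.62924, f(6.2) ≈ 1.82455, f(7.3) ≈ 1.98787, f(8.4) ≈ 2.12823.
Sum = Δs · [f(4) + f(5.1) + f(6.2) + f(7.3) + f(8.4)].
Sum ≈ 9.85181.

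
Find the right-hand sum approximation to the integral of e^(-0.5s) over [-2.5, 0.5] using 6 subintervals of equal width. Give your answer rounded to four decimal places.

4.7734

Δs = (0.5 − (-2.5))/6 = 0.5.
Right endpoints: -2, -1.5, -1, -0.5, 0, 0.5.
f(-2) ≈ 2.7183, f(-1.5) ≈ 2.1170, f(-1) ≈ 1.6487, f(-0.5) ≈ 1.2840, f(0) ≈ 1.0000, f(0.5) ≈ 0.7788.
Sum = Δs · [f(-2) + f(-1.5) + f(-1) + ...].
Sum ≈ 4.7734.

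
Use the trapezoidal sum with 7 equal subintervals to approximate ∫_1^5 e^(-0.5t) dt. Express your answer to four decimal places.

1.0560

Δt = (5 − 1)/7 = 4/7.
f(1) ≈ 0.6065, f(11/7) ≈ 0.4558, f(15/7) ≈ 0.3425, f(19/7) ≈ 0.2574, f(23/7) ≈ 0.1934, f(27/7) ≈ 0.1454, f(31/7) ≈ 0.1092, f(5) ≈ 0.0821.
T_7 = (Δt/2)·[f(t_0) + 2f(t_1) + ... + 2f(t_{6}) + f(t_7)].
Sum ≈ 1.0560.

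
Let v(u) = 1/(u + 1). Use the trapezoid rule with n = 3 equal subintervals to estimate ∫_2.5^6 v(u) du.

Δu = (6 − 2.5)/3 = 7/6.
v(2.5) = 2/7, v(11/3) = 3/14, v(29/6) = 6/35, v(6) = 1/7.
T_3 = (Δu/2)·[v(u_0) + 2v(u_1) + 2v(u_2) + v(u_3)].
Sum = 0.7.

0.7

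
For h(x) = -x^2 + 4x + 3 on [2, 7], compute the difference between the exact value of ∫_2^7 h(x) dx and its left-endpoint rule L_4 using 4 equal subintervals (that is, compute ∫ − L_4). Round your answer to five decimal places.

-14.32292

Exact integral: ∫_2^7 h(x) dx ≈ -6.6666667.
L_4 = 7.65625.
Error ≈ -6.6666667 − 7.65625 ≈ -14.32292.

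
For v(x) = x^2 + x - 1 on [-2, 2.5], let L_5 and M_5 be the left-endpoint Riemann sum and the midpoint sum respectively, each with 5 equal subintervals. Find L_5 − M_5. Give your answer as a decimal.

L_5 = 2.07.
M_5 = 4.19625.
L_5 − M_5 = -2.12625.

-2.12625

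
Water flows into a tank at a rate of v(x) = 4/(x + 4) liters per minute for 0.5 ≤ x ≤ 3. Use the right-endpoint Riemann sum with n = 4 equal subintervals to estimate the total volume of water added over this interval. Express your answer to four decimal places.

1.6719

Δx = (3 − 0.5)/4 = 0.625.
Right endpoints: 1.125, 1.75, 2.375, 3.
v(1.125) = 32/41, v(1.75) = 16/23, v(2.375) = 32/51, v(3) = 4/7.
Sum = Δx · [v(1.125) + v(1.75) + v(2.375) + v(3)].
Sum ≈ 1.6719.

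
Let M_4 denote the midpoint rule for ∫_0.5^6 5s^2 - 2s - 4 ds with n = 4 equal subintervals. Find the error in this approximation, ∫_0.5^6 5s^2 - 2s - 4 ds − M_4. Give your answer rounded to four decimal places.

4.3327

Exact integral: ∫_0.5^6 f(s) ds ≈ 302.041667.
M_4 ≈ 297.708984.
Error ≈ 302.041667 − 297.708984 ≈ 4.3327.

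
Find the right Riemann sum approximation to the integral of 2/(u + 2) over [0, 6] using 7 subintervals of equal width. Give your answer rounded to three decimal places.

Δu = (6 − 0)/7 = 6/7.
Right endpoints: 6/7, 12/7, 18/7, 24/7, 30/7, 36/7, 6.
f(6/7) = 0.7, f(12/7) = 7/13, f(18/7) = 0.4375, f(24/7) = 7/19, f(30/7) = 7/22, f(36/7) = 0.28, f(6) = 0.25.
Sum = Δu · [f(6/7) + f(12/7) + f(18/7) + ...].
Sum ≈ 2.479.

2.479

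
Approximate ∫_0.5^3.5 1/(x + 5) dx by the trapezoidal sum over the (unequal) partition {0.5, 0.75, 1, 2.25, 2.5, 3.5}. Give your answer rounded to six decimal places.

0.436811

Subinterval widths: 0.25, 0.25, 1.25, 0.25, 1.
f(0.5) = 2/11, f(0.75) = 4/23, f(1) = 1/6, f(2.25) = 4/29, f(2.5) = 2/15, f(3.5) = 2/17.
On each subinterval the trapezoid contributes (Δx_i/2)·[f(x_{i-1}) + f(x_i)].
Sum ≈ 0.436811.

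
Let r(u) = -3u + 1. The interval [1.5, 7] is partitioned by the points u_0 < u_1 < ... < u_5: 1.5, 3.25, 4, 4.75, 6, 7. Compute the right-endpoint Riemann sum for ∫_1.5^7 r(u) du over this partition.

Subinterval widths: 1.75, 0.75, 0.75, 1.25, 1.
Right endpoints: 3.25, 4, 4.75, 6, 7.
r(3.25) = -8.75, r(4) = -11, r(4.75) = -13.25, r(6) = -17, r(7) = -20.
Sum = Σ Δu_i · r(u_i).
Sum = -74.75.

-74.75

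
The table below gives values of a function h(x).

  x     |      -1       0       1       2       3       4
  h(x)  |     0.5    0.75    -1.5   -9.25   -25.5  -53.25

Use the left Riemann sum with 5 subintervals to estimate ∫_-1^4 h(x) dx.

Δx = 1.
Sum = 1·[0.5 + 0.75 + (-1.5) + (-9.25) + (-25.5)] = -35.

-35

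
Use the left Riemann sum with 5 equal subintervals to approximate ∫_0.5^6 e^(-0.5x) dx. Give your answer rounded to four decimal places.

Δx = (6 − 0.5)/5 = 1.1.
Left endpoints: 0.5, 1.6, 2.7, 3.8, 4.9.
f(0.5) ≈ 0.7788, f(1.6) ≈ 0.4493, f(2.7) ≈ 0.2592, f(3.8) ≈ 0.1496, f(4.9) ≈ 0.0863.
Sum = Δx · [f(0.5) + f(1.6) + f(2.7) + f(3.8) + f(4.9)].
Sum ≈ 1.8956.

1.8956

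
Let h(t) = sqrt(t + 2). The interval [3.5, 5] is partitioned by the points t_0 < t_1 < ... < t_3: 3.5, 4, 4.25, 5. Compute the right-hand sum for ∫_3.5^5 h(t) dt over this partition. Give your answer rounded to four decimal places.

3.8341

Subinterval widths: 0.5, 0.25, 0.75.
Right endpoints: 4, 4.25, 5.
h(4) ≈ 2.4495, h(4.25) ≈ 2.5000, h(5) ≈ 2.6458.
Sum = Σ Δt_i · h(t_i).
Sum ≈ 3.8341.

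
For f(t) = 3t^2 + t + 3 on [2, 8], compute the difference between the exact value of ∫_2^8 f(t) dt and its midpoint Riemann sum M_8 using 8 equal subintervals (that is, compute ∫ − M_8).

Exact integral: ∫_2^8 f(t) dt = 552.
M_8 = 551.15625.
Error = 552 − 551.15625 = 0.84375.

0.84375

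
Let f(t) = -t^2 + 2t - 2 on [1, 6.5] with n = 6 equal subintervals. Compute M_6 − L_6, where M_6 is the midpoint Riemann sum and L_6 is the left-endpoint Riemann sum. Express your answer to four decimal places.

-12.7092

M_6 ≈ -60.573206.
L_6 ≈ -47.864005.
M_6 − L_6 ≈ -12.7092.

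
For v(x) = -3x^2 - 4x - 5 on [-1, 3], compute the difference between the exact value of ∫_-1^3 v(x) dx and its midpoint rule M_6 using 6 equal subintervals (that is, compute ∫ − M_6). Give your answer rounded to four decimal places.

Exact integral: ∫_-1^3 v(x) dx = -64.
M_6 ≈ -63.555556.
Error ≈ -64 − (-63.555556) ≈ -0.4444.

-0.4444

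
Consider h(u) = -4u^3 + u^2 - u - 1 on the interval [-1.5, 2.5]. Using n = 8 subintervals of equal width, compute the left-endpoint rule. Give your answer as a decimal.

Δu = (2.5 − (-1.5))/8 = 0.5.
Left endpoints: -1.5, -1, -0.5, 0, 0.5, 1, 1.5, 2.
h(-1.5) = 16.25, h(-1) = 5, h(-0.5) = 0.25, h(0) = -1, h(0.5) = -1.75, h(1) = -5, h(1.5) = -13.75, h(2) = -31.
Sum = Δu · [h(-1.5) + h(-1) + h(-0.5) + ...].
Sum = -15.5.

-15.5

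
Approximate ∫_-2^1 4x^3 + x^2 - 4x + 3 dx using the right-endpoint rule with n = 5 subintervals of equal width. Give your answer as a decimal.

8.4

Δx = (1 − (-2))/5 = 0.6.
Right endpoints: -1.4, -0.8, -0.2, 0.4, 1.
f(-1.4) = -0.416, f(-0.8) = 4.792, f(-0.2) = 3.808, f(0.4) = 1.816, f(1) = 4.
Sum = Δx · [f(-1.4) + f(-0.8) + f(-0.2) + f(0.4) + f(1)].
Sum = 8.4.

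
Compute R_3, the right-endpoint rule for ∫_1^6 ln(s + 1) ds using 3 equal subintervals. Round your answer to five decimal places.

8.19862

Δs = (6 − 1)/3 = 5/3.
Right endpoints: 8/3, 13/3, 6.
f(8/3) ≈ 1.29928, f(13/3) ≈ 1.67398, f(6) ≈ 1.94591.
Sum = Δs · [f(8/3) + f(13/3) + f(6)].
Sum ≈ 8.19862.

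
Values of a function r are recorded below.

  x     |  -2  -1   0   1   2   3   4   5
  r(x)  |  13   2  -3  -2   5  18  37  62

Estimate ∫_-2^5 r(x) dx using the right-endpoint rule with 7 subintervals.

Δx = 1.
Sum = 1·[2 + (-3) + (-2) + 5 + 18 + 37 + 62] = 119.

119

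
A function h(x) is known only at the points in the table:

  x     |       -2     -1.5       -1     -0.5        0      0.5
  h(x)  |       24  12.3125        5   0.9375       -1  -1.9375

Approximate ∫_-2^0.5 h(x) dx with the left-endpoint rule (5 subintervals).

Δx = 0.5.
Sum = 0.5·[24 + 12.3125 + 5 + 0.9375 + (-1)] = 20.625.

20.625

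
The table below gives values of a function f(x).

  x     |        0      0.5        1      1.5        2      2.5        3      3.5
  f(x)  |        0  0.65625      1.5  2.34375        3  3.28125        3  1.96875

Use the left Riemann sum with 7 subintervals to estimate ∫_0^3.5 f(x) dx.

6.890625

Δx = 0.5.
Sum = 0.5·[0 + 0.65625 + 1.5 + 2.34375 + 3 + 3.28125 + 3] = 6.890625.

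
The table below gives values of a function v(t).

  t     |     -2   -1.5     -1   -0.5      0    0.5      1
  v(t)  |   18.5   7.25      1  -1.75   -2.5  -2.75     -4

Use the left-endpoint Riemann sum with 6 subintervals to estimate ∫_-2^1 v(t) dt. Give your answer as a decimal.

Δt = 0.5.
Sum = 0.5·[18.5 + 7.25 + 1 + (-1.75) + (-2.5) + (-2.75)] = 9.875.

9.875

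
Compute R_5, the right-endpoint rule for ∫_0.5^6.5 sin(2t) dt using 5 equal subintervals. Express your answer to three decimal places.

Δt = (6.5 − 0.5)/5 = 1.2.
Right endpoints: 1.7, 2.9, 4.1, 5.3, 6.5.
f(1.7) ≈ -0.256, f(2.9) ≈ -0.465, f(4.1) ≈ 0.941, f(5.3) ≈ -0.923, f(6.5) ≈ 0.420.
Sum = Δt · [f(1.7) + f(2.9) + f(4.1) + f(5.3) + f(6.5)].
Sum ≈ -0.338.

-0.338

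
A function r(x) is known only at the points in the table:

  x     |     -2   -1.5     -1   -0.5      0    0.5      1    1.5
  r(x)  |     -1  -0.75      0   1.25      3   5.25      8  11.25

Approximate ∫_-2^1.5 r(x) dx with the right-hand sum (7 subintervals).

Δx = 0.5.
Sum = 0.5·[(-0.75) + 0 + 1.25 + 3 + 5.25 + 8 + 11.25] = 14.

14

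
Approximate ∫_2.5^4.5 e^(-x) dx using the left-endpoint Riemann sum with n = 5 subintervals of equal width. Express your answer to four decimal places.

Δx = (4.5 − 2.5)/5 = 0.4.
Left endpoints: 2.5, 2.9, 3.3, 3.7, 4.1.
f(2.5) ≈ 0.0821, f(2.9) ≈ 0.0550, f(3.3) ≈ 0.0369, f(3.7) ≈ 0.0247, f(4.1) ≈ 0.0166.
Sum = Δx · [f(2.5) + f(2.9) + f(3.3) + f(3.7) + f(4.1)].
Sum ≈ 0.0861.

0.0861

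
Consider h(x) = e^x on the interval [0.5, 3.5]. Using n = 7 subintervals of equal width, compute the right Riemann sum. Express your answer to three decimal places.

Δx = (3.5 − 0.5)/7 = 3/7.
Right endpoints: 13/14, 19/14, 25/14, 31/14, 37/14, 43/14, 3.5.
h(13/14) ≈ 2.531, h(19/14) ≈ 3.885, h(25/14) ≈ 5.964, h(31/14) ≈ 9.155, h(37/14) ≈ 14.053, h(43/14) ≈ 21.573, h(3.5) ≈ 33.115.
Sum = Δx · [h(13/14) + h(19/14) + h(25/14) + ...].
Sum ≈ 38.690.

38.690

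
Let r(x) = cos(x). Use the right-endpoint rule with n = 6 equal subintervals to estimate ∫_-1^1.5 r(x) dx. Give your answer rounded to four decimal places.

Δx = (1.5 − (-1))/6 = 5/12.
Right endpoints: -7/12, -1/6, 0.25, 2/3, 13/12, 1.5.
r(-7/12) ≈ 0.8346, r(-1/6) ≈ 0.9861, r(0.25) ≈ 0.9689, r(2/3) ≈ 0.7859, r(13/12) ≈ 0.4684, r(1.5) ≈ 0.0707.
Sum = Δx · [r(-7/12) + r(-1/6) + r(0.25) + ...].
Sum ≈ 1.7145.

1.7145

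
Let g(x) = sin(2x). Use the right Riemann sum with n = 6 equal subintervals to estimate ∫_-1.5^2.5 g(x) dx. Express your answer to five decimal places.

Δx = (2.5 − (-1.5))/6 = 2/3.
Right endpoints: -5/6, -1/6, 0.5, 7/6, 11/6, 2.5.
g(-5/6) ≈ -0.99541, g(-1/6) ≈ -0.32719, g(0.5) ≈ 0.84147, g(7/6) ≈ 0.72309, g(11/6) ≈ -0.50128, g(2.5) ≈ -0.95892.
Sum = Δx · [g(-5/6) + g(-1/6) + g(0.5) + ...].
Sum ≈ -0.81216.

-0.81216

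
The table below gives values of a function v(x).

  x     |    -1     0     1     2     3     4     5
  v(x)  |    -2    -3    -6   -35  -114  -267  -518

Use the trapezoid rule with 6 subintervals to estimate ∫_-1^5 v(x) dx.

-685

Δx = 1.
T_6 = (1/2)·[(-2) + 2·(-3) + 2·(-6) + 2·(-35) + 2·(-114) + 2·(-267) + (-518)] = -685.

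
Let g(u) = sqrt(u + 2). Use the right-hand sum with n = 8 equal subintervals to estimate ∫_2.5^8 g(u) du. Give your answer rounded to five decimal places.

15.07267

Δu = (8 − 2.5)/8 = 0.6875.
Right endpoints: 3.1875, 3.875, 4.5625, 5.25, 5.9375, 6.625, 7.3125, 8.
g(3.1875) ≈ 2.27761, g(3.875) ≈ 2.42384, g(4.5625) ≈ 2.56174, g(5.25) ≈ 2.69258, g(5.9375) ≈ 2.81736, g(6.625) ≈ 2.93684, g(7.3125) ≈ 3.05164, g(8) ≈ 3.16228.
Sum = Δu · [g(3.1875) + g(3.875) + g(4.5625) + ...].
Sum ≈ 15.07267.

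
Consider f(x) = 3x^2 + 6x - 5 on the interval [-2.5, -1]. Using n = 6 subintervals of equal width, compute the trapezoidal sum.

Δx = (-1 − (-2.5))/6 = 0.25.
f(-2.5) = -1.25, f(-2.25) = -3.3125, f(-2) = -5, f(-1.75) = -6.3125, f(-1.5) = -7.25, f(-1.25) = -7.8125, f(-1) = -8.
T_6 = (Δx/2)·[f(x_0) + 2f(x_1) + ... + 2f(x_{5}) + f(x_6)].
Sum = -8.578125.

-8.578125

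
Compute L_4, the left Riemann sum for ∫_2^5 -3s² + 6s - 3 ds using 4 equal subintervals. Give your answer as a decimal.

Δs = (5 − 2)/4 = 0.75.
Left endpoints: 2, 2.75, 3.5, 4.25.
f(2) = -3, f(2.75) = -9.1875, f(3.5) = -18.75, f(4.25) = -31.6875.
Sum = Δs · [f(2) + f(2.75) + f(3.5) + f(4.25)].
Sum = -46.96875.

-46.96875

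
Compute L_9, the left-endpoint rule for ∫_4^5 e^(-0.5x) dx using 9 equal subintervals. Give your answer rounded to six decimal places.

Δx = (5 − 4)/9 = 1/9.
Left endpoints: 4, 37/9, 38/9, 13/3, 40/9, 41/9, 14/3, 43/9, 44/9.
f(4) ≈ 0.135335, f(37/9) ≈ 0.128022, f(38/9) ≈ 0.121103, f(13/3) ≈ 0.114559, f(40/9) ≈ 0.108368, f(41/9) ≈ 0.102512, f(14/3) ≈ 0.096972, f(43/9) ≈ 0.091732, f(44/9) ≈ 0.086774.
Sum = Δx · [f(4) + f(37/9) + f(38/9) + ...].
Sum ≈ 0.109486.

0.109486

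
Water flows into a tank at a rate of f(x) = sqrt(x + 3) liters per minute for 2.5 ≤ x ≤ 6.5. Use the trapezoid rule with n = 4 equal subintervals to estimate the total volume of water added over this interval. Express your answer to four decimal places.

10.9173

Δx = (6.5 − 2.5)/4 = 1.
f(2.5) ≈ 2.3452, f(3.5) ≈ 2.5495, f(4.5) ≈ 2.7386, f(5.5) ≈ 2.9155, f(6.5) ≈ 3.0822.
T_4 = (Δx/2)·[f(x_0) + 2f(x_1) + 2f(x_2) + 2f(x_3) + f(x_4)].
Sum ≈ 10.9173.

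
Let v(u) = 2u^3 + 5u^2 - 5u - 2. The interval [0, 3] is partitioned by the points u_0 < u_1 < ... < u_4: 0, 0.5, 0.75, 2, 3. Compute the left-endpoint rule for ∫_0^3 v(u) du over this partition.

Subinterval widths: 0.5, 0.25, 1.25, 1.
Left endpoints: 0, 0.5, 0.75, 2.
v(0) = -2, v(0.5) = -3, v(0.75) = -2.09375, v(2) = 24.
Sum = Σ Δu_i · v(u_i).
Sum = 19.6328125.

19.6328125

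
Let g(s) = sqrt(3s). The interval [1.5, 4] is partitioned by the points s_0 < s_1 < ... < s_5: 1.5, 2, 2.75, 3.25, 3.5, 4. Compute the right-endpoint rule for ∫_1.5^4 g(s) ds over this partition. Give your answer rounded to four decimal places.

Subinterval widths: 0.5, 0.75, 0.5, 0.25, 0.5.
Right endpoints: 2, 2.75, 3.25, 3.5, 4.
g(2) ≈ 2.4495, g(2.75) ≈ 2.8723, g(3.25) ≈ 3.1225, g(3.5) ≈ 3.2404, g(4) ≈ 3.4641.
Sum = Σ Δs_i · g(s_i).
Sum ≈ 7.4823.

7.4823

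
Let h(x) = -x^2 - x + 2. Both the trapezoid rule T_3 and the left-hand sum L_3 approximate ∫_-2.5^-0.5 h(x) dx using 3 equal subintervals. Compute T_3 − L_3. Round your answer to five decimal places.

T_3 ≈ 1.6851852.
L_3 ≈ 0.3518519.
T_3 − L_3 ≈ 1.33333.

1.33333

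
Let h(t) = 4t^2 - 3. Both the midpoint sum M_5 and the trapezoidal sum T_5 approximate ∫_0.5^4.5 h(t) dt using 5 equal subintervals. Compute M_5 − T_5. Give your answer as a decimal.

M_5 = 108.48.
T_5 = 111.04.
M_5 − T_5 = -2.56.

-2.56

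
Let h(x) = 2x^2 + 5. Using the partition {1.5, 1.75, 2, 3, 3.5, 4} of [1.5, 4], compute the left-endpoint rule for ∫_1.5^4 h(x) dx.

44.40625

Subinterval widths: 0.25, 0.25, 1, 0.5, 0.5.
Left endpoints: 1.5, 1.75, 2, 3, 3.5.
h(1.5) = 9.5, h(1.75) = 11.125, h(2) = 13, h(3) = 23, h(3.5) = 29.5.
Sum = Σ Δx_i · h(x_i).
Sum = 44.40625.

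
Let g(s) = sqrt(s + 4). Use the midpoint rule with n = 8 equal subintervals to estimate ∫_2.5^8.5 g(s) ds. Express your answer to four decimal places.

18.4162

Δs = (8.5 − 2.5)/8 = 0.75.
Midpoints: 2.875, 3.625, 4.375, 5.125, 5.875, 6.625, 7.375, 8.125.
g(2.875) ≈ 2.6220, g(3.625) ≈ 2.7613, g(4.375) ≈ 2.8940, g(5.125) ≈ 3.0208, g(5.875) ≈ 3.1425, g(6.625) ≈ 3.2596, g(7.375) ≈ 3.3727, g(8.125) ≈ 3.4821.
Sum = Δs · [g(2.875) + g(3.625) + g(4.375) + ...].
Sum ≈ 18.4162.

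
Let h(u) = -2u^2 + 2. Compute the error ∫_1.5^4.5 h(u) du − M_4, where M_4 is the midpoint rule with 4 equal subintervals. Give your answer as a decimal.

Exact integral: ∫_1.5^4.5 h(u) du = -52.5.
M_4 = -52.21875.
Error = -52.5 − (-52.21875) = -0.28125.

-0.28125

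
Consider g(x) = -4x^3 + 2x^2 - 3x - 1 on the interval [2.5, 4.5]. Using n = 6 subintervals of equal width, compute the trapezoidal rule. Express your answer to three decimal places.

-345.148

Δx = (4.5 − 2.5)/6 = 1/3.
g(2.5) = -58.5, g(17/6) = -4559/54, g(19/6) = -6343/54, g(3.5) = -158.5, g(23/6) = -11255/54, g(25/6) = -14479/54, g(4.5) = -338.5.
T_6 = (Δx/2)·[g(x_0) + 2g(x_1) + ... + 2g(x_{5}) + g(x_6)].
Sum ≈ -345.148.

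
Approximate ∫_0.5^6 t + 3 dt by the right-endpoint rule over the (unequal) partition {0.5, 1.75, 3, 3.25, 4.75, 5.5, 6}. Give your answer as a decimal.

Subinterval widths: 1.25, 1.25, 0.25, 1.5, 0.75, 0.5.
Right endpoints: 1.75, 3, 3.25, 4.75, 5.5, 6.
f(1.75) = 4.75, f(3) = 6, f(3.25) = 6.25, f(4.75) = 7.75, f(5.5) = 8.5, f(6) = 9.
Sum = Σ Δt_i · f(t_i).
Sum = 37.5.

37.5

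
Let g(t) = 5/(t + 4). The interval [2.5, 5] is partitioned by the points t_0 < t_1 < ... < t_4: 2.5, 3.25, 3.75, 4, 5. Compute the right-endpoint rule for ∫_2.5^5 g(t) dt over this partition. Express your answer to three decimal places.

1.552

Subinterval widths: 0.75, 0.5, 0.25, 1.
Right endpoints: 3.25, 3.75, 4, 5.
g(3.25) = 20/29, g(3.75) = 20/31, g(4) = 0.625, g(5) = 5/9.
Sum = Σ Δt_i · g(t_i).
Sum ≈ 1.552.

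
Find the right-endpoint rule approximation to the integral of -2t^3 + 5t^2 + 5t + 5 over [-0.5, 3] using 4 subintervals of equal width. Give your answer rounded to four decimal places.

46.0605

Δt = (3 − (-0.5))/4 = 0.875.
Right endpoints: 0.375, 1.25, 2.125, 3.
f(0.375) = 7.47265625, f(1.25) = 15.15625, f(2.125) = 19.01171875, f(3) = 11.
Sum = Δt · [f(0.375) + f(1.25) + f(2.125) + f(3)].
Sum ≈ 46.0605.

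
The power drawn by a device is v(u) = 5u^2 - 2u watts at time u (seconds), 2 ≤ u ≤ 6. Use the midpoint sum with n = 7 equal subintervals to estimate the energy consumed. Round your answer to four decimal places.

314.1224

Δu = (6 − 2)/7 = 4/7.
Midpoints: 16/7, 20/7, 24/7, 4, 32/7, 36/7, 40/7.
v(16/7) = 1056/49, v(20/7) = 1720/49, v(24/7) = 2544/49, v(4) = 72, v(32/7) = 4672/49, v(36/7) = 5976/49, v(40/7) = 7440/49.
Sum = Δu · [v(16/7) + v(20/7) + v(24/7) + ...].
Sum ≈ 314.1224.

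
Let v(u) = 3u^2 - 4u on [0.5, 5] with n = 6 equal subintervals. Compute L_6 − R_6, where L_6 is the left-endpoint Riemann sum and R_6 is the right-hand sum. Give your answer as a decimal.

L_6 = 55.546875.
R_6 = 97.734375.
L_6 − R_6 = -42.1875.

-42.1875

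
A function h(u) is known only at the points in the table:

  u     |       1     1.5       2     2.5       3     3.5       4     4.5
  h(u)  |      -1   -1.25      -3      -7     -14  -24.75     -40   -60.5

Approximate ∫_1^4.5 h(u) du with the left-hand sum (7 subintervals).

-45.5

Δu = 0.5.
Sum = 0.5·[(-1) + (-1.25) + (-3) + (-7) + (-14) + (-24.75) + (-40)] = -45.5.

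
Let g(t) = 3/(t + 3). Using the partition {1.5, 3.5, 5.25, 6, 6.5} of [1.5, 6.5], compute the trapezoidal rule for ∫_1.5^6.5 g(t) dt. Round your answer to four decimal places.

Subinterval widths: 2, 1.75, 0.75, 0.5.
g(1.5) = 2/3, g(3.5) = 6/13, g(5.25) = 4/11, g(6) = 1/3, g(6.5) = 6/19.
On each subinterval the trapezoid contributes (Δt_i/2)·[g(t_{i-1}) + g(t_i)].
Sum ≈ 2.2739.

2.2739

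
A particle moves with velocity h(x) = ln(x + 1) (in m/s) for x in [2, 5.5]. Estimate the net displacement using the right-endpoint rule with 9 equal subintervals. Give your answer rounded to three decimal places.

Δx = (5.5 − 2)/9 = 7/18.
Right endpoints: 43/18, 25/9, 19/6, 32/9, 71/18, 13/3, 85/18, 46/9, 5.5.
h(43/18) ≈ 1.221, h(25/9) ≈ 1.329, h(19/6) ≈ 1.427, h(32/9) ≈ 1.516, h(71/18) ≈ 1.598, h(13/3) ≈ 1.674, h(85/18) ≈ 1.744, h(46/9) ≈ 1.810, h(5.5) ≈ 1.872.
Sum = Δx · [h(43/18) + h(25/9) + h(19/6) + ...].
Sum ≈ 5.519.

5.519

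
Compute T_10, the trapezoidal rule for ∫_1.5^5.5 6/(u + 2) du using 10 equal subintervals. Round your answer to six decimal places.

4.577941

Δu = (5.5 − 1.5)/10 = 0.4.
f(1.5) = 12/7, f(1.9) = 20/13, f(2.3) = 60/43, f(2.7) = 60/47, f(3.1) = 20/17, f(3.5) = 12/11, f(3.9) = 60/59, f(4.3) = 20/21, f(4.7) = 60/67, f(5.1) = 60/71, f(5.5) = 0.8.
T_10 = (Δu/2)·[f(u_0) + 2f(u_1) + ... + 2f(u_{9}) + f(u_10)].
Sum ≈ 4.577941.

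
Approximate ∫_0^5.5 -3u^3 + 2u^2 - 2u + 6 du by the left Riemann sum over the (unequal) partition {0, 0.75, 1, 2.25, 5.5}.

-63.9375

Subinterval widths: 0.75, 0.25, 1.25, 3.25.
Left endpoints: 0, 0.75, 1, 2.25.
f(0) = 6, f(0.75) = 4.359375, f(1) = 3, f(2.25) = -22.546875.
Sum = Σ Δu_i · f(u_i).
Sum = -63.9375.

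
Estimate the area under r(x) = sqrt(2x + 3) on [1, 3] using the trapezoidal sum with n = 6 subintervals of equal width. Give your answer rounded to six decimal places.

Δx = (3 − 1)/6 = 1/3.
r(1) ≈ 2.236068, r(4/3) ≈ 2.380476, r(5/3) ≈ 2.516611, r(2) ≈ 2.645751, r(7/3) ≈ 2.768875, r(8/3) ≈ 2.886751, r(3) ≈ 3.000000.
T_6 = (Δx/2)·[r(x_0) + 2r(x_1) + ... + 2r(x_{5}) + r(x_6)].
Sum ≈ 5.272166.

5.272166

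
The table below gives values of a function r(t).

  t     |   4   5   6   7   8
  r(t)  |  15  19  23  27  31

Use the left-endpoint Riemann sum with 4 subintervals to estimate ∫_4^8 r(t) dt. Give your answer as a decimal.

Δt = 1.
Sum = 1·[15 + 19 + 23 + 27] = 84.

84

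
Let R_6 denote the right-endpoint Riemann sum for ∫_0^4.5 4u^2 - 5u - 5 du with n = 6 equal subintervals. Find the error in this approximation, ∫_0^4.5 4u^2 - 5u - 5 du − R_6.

-23.625

Exact integral: ∫_0^4.5 f(u) du = 48.375.
R_6 = 72.
Error = 48.375 − 72 = -23.625.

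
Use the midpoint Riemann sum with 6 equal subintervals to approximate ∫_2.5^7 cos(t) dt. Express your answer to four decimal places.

0.0599

Δt = (7 − 2.5)/6 = 0.75.
Midpoints: 2.875, 3.625, 4.375, 5.125, 5.875, 6.625.
f(2.875) ≈ -0.9647, f(3.625) ≈ -0.8854, f(4.375) ≈ -0.3310, f(5.125) ≈ 0.4010, f(5.875) ≈ 0.9178, f(6.625) ≈ 0.9421.
Sum = Δt · [f(2.875) + f(3.625) + f(4.375) + ...].
Sum ≈ 0.0599.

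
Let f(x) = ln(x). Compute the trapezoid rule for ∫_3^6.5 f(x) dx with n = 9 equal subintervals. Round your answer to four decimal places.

Δx = (6.5 − 3)/9 = 7/18.
f(3) ≈ 1.0986, f(61/18) ≈ 1.2205, f(34/9) ≈ 1.3291, f(25/6) ≈ 1.4271, f(41/9) ≈ 1.5163, f(89/18) ≈ 1.5983, f(16/3) ≈ 1.6740, f(103/18) ≈ 1.7444, f(55/9) ≈ 1.8101, f(6.5) ≈ 1.8718.
T_9 = (Δx/2)·[f(x_0) + 2f(x_1) + ... + 2f(x_{8}) + f(x_9)].
Sum ≈ 5.3686.

5.3686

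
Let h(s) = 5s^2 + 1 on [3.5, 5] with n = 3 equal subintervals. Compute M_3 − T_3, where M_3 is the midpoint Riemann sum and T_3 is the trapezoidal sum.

M_3 = 138.21875.
T_3 = 138.6875.
M_3 − T_3 = -0.46875.

-0.46875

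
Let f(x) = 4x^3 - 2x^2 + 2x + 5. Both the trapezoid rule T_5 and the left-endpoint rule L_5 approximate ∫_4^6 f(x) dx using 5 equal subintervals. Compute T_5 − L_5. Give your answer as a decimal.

114.4

T_5 = 971.76.
L_5 = 857.36.
T_5 − L_5 = 114.4.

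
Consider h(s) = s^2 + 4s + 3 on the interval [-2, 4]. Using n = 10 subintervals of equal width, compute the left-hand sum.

Δs = (4 − (-2))/10 = 0.6.
Left endpoints: -2, -1.4, -0.8, -0.2, 0.4, 1, 1.6, 2.2, 2.8, 3.4.
h(-2) = -1, h(-1.4) = -0.64, h(-0.8) = 0.44, h(-0.2) = 2.24, h(0.4) = 4.76, h(1) = 8, h(1.6) = 11.96, h(2.2) = 16.64, h(2.8) = 22.04, h(3.4) = 28.16.
Sum = Δs · [h(-2) + h(-1.4) + h(-0.8) + ...].
Sum = 55.56.

55.56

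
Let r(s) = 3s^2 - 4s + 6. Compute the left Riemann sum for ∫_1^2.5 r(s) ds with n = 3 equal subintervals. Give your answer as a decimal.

Δs = (2.5 − 1)/3 = 0.5.
Left endpoints: 1, 1.5, 2.
r(1) = 5, r(1.5) = 6.75, r(2) = 10.
Sum = Δs · [r(1) + r(1.5) + r(2)].
Sum = 10.875.

10.875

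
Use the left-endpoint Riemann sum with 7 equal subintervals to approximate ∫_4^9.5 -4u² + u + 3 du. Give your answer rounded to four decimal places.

Δu = (9.5 − 4)/7 = 11/14.
Left endpoints: 4, 67/14, 39/7, 89/14, 50/7, 111/14, 61/7.
f(4) = -57, f(67/14) = -8215/98, f(39/7) = -5664/49, f(89/14) = -14925/98, f(50/7) = -9503/49, f(111/14) = -23571/98, f(61/7) = -14310/49.
Sum = Δu · [f(4) + f(67/14) + f(39/7) + ...].
Sum ≈ -891.9541.

-891.9541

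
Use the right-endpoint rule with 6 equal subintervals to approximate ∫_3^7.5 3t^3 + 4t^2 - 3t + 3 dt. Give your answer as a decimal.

3313.08984375

Δt = (7.5 − 3)/6 = 0.75.
Right endpoints: 3.75, 4.5, 5.25, 6, 6.75, 7.5.
f(3.75) = 206.203125, f(4.5) = 343.875, f(5.25) = 531.609375, f(6) = 777, f(6.75) = 1087.640625, f(7.5) = 1471.125.
Sum = Δt · [f(3.75) + f(4.5) + f(5.25) + ...].
Sum = 3313.08984375.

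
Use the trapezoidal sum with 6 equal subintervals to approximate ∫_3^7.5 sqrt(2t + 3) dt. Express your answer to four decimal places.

Δt = (7.5 − 3)/6 = 0.75.
f(3) ≈ 3.0000, f(3.75) ≈ 3.2404, f(4.5) ≈ 3.4641, f(5.25) ≈ 3.6742, f(6) ≈ 3.8730, f(6.75) ≈ 4.0620, f(7.5) ≈ 4.2426.
T_6 = (Δt/2)·[f(t_0) + 2f(t_1) + ... + 2f(t_{5}) + f(t_6)].
Sum ≈ 16.4513.

16.4513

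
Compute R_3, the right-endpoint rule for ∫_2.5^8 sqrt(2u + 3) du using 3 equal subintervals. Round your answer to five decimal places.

Δu = (8 − 2.5)/3 = 11/6.
Right endpoints: 13/3, 37/6, 8.
f(13/3) ≈ 3.41565, f(37/6) ≈ 3.91578, f(8) ≈ 4.35890.
Sum = Δu · [f(13/3) + f(37/6) + f(8)].
Sum ≈ 21.43227.

21.43227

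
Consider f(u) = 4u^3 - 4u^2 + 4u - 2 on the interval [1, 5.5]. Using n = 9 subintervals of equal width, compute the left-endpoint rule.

609

Δu = (5.5 − 1)/9 = 0.5.
Left endpoints: 1, 1.5, 2, 2.5, 3, 3.5, 4, 4.5, 5.
f(1) = 2, f(1.5) = 8.5, f(2) = 22, f(2.5) = 45.5, f(3) = 82, f(3.5) = 134.5, f(4) = 206, f(4.5) = 299.5, f(5) = 418.
Sum = Δu · [f(1) + f(1.5) + f(2) + ...].
Sum = 609.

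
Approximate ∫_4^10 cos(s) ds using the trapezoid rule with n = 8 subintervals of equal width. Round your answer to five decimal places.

Δs = (10 − 4)/8 = 0.75.
f(4) ≈ -0.65364, f(4.75) ≈ 0.03760, f(5.5) ≈ 0.70867, f(6.25) ≈ 0.99945, f(7) ≈ 0.75390, f(7.75) ≈ 0.10379, f(8.5) ≈ -0.60201, f(9.25) ≈ -0.98477, f(10) ≈ -0.83907.
T_8 = (Δs/2)·[f(s_0) + 2f(s_1) + ... + 2f(s_{7}) + f(s_8)].
Sum ≈ 0.20271.

0.20271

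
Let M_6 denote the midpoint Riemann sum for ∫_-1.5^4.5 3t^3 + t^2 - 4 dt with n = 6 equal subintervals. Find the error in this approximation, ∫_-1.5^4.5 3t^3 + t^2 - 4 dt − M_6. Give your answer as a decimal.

Exact integral: ∫_-1.5^4.5 f(t) dt = 311.25.
M_6 = 304.
Error = 311.25 − 304 = 7.25.

7.25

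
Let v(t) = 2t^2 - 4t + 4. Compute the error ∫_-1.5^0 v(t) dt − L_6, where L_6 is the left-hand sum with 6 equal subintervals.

Exact integral: ∫_-1.5^0 v(t) dt = 12.75.
L_6 = 14.09375.
Error = 12.75 − 14.09375 = -1.34375.

-1.34375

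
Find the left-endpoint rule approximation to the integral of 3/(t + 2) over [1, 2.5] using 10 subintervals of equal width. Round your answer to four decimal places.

1.2417

Δt = (2.5 − 1)/10 = 0.15.
Left endpoints: 1, 1.15, 1.3, 1.45, 1.6, 1.75, 1.9, 2.05, 2.2, 2.35.
f(1) = 1, f(1.15) = 20/21, f(1.3) = 10/11, f(1.45) = 20/23, f(1.6) = 5/6, f(1.75) = 0.8, f(1.9) = 10/13, f(2.05) = 20/27, f(2.2) = 5/7, f(2.35) = 20/29.
Sum = Δt · [f(1) + f(1.15) + f(1.3) + ...].
Sum ≈ 1.2417.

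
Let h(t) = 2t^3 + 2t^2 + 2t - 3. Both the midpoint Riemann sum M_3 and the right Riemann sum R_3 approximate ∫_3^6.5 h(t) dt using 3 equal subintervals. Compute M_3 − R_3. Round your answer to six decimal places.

M_3 ≈ 1027.75636574.
R_3 ≈ 1395.85185185.
M_3 − R_3 ≈ -368.095486.

-368.095486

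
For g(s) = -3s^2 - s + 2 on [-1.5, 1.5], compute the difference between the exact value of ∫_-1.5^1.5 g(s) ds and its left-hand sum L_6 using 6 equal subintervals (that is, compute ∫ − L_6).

Exact integral: ∫_-1.5^1.5 g(s) ds = -0.75.
L_6 = -0.375.
Error = -0.75 − (-0.375) = -0.375.

-0.375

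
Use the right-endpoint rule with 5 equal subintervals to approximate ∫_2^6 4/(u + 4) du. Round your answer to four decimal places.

1.9404

Δu = (6 − 2)/5 = 0.8.
Right endpoints: 2.8, 3.6, 4.4, 5.2, 6.
f(2.8) = 10/17, f(3.6) = 10/19, f(4.4) = 10/21, f(5.2) = 10/23, f(6) = 0.4.
Sum = Δu · [f(2.8) + f(3.6) + f(4.4) + f(5.2) + f(6)].
Sum ≈ 1.9404.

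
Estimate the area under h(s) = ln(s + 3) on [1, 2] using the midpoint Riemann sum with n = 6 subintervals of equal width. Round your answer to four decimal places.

1.5021

Δs = (2 − 1)/6 = 1/6.
Midpoints: 13/12, 1.25, 17/12, 19/12, 1.75, 23/12.
h(13/12) ≈ 1.4069, h(1.25) ≈ 1.4469, h(17/12) ≈ 1.4854, h(19/12) ≈ 1.5224, h(1.75) ≈ 1.5581, h(23/12) ≈ 1.5926.
Sum = Δs · [h(13/12) + h(1.25) + h(17/12) + ...].
Sum ≈ 1.5021.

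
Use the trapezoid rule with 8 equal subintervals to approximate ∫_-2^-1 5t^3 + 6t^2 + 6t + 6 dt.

Δt = (-1 − (-2))/8 = 0.125.
f(-2) = -22, f(-1.875) = -8763/512, f(-1.75) = -12.921875, f(-1.625) = -4793/512, f(-1.5) = -6.375, f(-1.375) = -1999/512, f(-1.25) = -1.890625, f(-1.125) = -141/512, f(-1) = 1.
T_8 = (Δt/2)·[f(t_0) + 2f(t_1) + ... + 2f(t_{7}) + f(t_8)].
Sum = -7.79296875.

-7.79296875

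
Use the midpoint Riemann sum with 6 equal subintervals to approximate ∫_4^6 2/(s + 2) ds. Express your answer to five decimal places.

0.57525

Δs = (6 − 4)/6 = 1/3.
Midpoints: 25/6, 4.5, 29/6, 31/6, 5.5, 35/6.
f(25/6) = 12/37, f(4.5) = 4/13, f(29/6) = 12/41, f(31/6) = 12/43, f(5.5) = 4/15, f(35/6) = 12/47.
Sum = Δs · [f(25/6) + f(4.5) + f(29/6) + ...].
Sum ≈ 0.57525.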